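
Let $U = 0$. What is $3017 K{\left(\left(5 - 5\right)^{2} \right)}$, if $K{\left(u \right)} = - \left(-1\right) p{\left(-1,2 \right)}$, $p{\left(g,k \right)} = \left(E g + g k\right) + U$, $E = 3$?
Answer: $-15085$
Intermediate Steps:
$p{\left(g,k \right)} = 3 g + g k$ ($p{\left(g,k \right)} = \left(3 g + g k\right) + 0 = 3 g + g k$)
$K{\left(u \right)} = -5$ ($K{\left(u \right)} = - \left(-1\right) \left(- (3 + 2)\right) = - \left(-1\right) \left(\left(-1\right) 5\right) = - \left(-1\right) \left(-5\right) = \left(-1\right) 5 = -5$)
$3017 K{\left(\left(5 - 5\right)^{2} \right)} = 3017 \left(-5\right) = -15085$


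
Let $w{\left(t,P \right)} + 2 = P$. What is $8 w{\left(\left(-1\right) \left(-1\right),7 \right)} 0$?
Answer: $0$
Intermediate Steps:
$w{\left(t,P \right)} = -2 + P$
$8 w{\left(\left(-1\right) \left(-1\right),7 \right)} 0 = 8 \left(-2 + 7\right) 0 = 8 \cdot 5 \cdot 0 = 40 \cdot 0 = 0$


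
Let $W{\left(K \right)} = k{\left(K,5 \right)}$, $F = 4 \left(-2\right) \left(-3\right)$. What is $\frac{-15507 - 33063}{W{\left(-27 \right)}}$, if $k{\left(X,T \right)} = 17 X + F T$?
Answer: $\frac{16190}{113} \approx 143.27$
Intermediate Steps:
$F = 24$ ($F = \left(-8\right) \left(-3\right) = 24$)
$k{\left(X,T \right)} = 17 X + 24 T$
$W{\left(K \right)} = 120 + 17 K$ ($W{\left(K \right)} = 17 K + 24 \cdot 5 = 17 K + 120 = 120 + 17 K$)
$\frac{-15507 - 33063}{W{\left(-27 \right)}} = \frac{-15507 - 33063}{120 + 17 \left(-27\right)} = \frac{-15507 - 33063}{120 - 459} = - \frac{48570}{-339} = \left(-48570\right) \left(- \frac{1}{339}\right) = \frac{16190}{113}$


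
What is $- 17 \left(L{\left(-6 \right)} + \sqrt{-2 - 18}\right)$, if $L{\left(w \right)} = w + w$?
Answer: $204 - 34 i \sqrt{5} \approx 204.0 - 76.026 i$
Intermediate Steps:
$L{\left(w \right)} = 2 w$
$- 17 \left(L{\left(-6 \right)} + \sqrt{-2 - 18}\right) = - 17 \left(2 \left(-6\right) + \sqrt{-2 - 18}\right) = - 17 \left(-12 + \sqrt{-20}\right) = - 17 \left(-12 + 2 i \sqrt{5}\right) = 204 - 34 i \sqrt{5}$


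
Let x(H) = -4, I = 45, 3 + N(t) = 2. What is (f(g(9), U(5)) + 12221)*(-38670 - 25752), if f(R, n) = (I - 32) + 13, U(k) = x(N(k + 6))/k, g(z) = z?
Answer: -788976234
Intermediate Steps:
N(t) = -1 (N(t) = -3 + 2 = -1)
U(k) = -4/k
f(R, n) = 26 (f(R, n) = (45 - 32) + 13 = 13 + 13 = 26)
(f(g(9), U(5)) + 12221)*(-38670 - 25752) = (26 + 12221)*(-38670 - 25752) = 12247*(-64422) = -788976234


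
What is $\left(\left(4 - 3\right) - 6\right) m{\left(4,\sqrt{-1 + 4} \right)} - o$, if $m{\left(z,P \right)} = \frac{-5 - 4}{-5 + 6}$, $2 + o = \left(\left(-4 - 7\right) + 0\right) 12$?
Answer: $179$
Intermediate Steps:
$o = -134$ ($o = -2 + \left(\left(-4 - 7\right) + 0\right) 12 = -2 + \left(-11 + 0\right) 12 = -2 - 132 = -134$)
$m{\left(z,P \right)} = -9$ ($m{\left(z,P \right)} = - \frac{9}{1} = \left(-9\right) 1 = -9$)
$\left(\left(4 - 3\right) - 6\right) m{\left(4,\sqrt{-1 + 4} \right)} - o = \left(\left(4 - 3\right) - 6\right) \left(-9\right) - -134 = \left(\left(4 - 3\right) - 6\right) \left(-9\right) + 134 = \left(1 - 6\right) \left(-9\right) + 134 = \left(-5\right) \left(-9\right) + 134 = 45 + 134 = 179$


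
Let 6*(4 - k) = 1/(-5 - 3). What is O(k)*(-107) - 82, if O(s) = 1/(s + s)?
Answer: -18394/193 ≈ -95.306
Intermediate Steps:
k = 193/48 (k = 4 - 1/(6*(-5 - 3)) = 4 - 1/6/(-8) = 4 - 1/6*(-1/8) = 4 + 1/48 = 193/48 ≈ 4.0208)
O(s) = 1/(2*s)
O(k)*(-107) - 82 = (1/(2*(193/48)))*(-107) - 82 = ((1/2)*(48/193))*(-107) - 82 = (24/193)*(-107) - 82 = -2568/193 - 82 = -18394/193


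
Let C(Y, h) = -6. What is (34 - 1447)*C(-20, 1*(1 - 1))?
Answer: 8478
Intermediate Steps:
(34 - 1447)*C(-20, 1*(1 - 1)) = (34 - 1447)*(-6) = -1413*(-6) = 8478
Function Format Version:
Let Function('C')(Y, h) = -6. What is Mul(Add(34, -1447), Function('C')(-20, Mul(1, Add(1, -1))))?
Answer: 8478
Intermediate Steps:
Mul(Add(34, -1447), Function('C')(-20, Mul(1, Add(1, -1)))) = Mul(Add(34, -1447), -6) = Mul(-1413, -6) = 8478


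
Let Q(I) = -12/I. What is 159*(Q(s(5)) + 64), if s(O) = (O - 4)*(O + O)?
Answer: 49926/5 ≈ 9985.2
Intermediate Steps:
s(O) = 2*O*(-4 + O) (s(O) = (-4 + O)*(2*O) = 2*O*(-4 + O))
159*(Q(s(5)) + 64) = 159*(-12*1/(10*(-4 + 5)) + 64) = 159*(-12/(2*5*1) + 64) = 159*(-12/10 + 64) = 159*(-12*⅒ + 64) = 159*(-6/5 + 64) = 159*(314/5) = 49926/5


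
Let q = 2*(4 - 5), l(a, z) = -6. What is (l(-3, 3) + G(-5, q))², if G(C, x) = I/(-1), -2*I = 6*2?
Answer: 0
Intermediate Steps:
I = -6 (I = -3*2 = -½*12 = -6)
q = -2 (q = 2*(-1) = -2)
G(C, x) = 6 (G(C, x) = -6/(-1) = -6*(-1) = 6)
(l(-3, 3) + G(-5, q))² = (-6 + 6)² = 0² = 0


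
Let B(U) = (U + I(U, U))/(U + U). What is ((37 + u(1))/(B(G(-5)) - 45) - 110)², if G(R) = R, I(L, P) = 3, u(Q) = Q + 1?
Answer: 616777225/50176 ≈ 12292.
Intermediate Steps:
u(Q) = 1 + Q
B(U) = (3 + U)/(2*U) (B(U) = (U + 3)/(U + U) = (3 + U)/((2*U)) = (3 + U)*(1/(2*U)) = (3 + U)/(2*U))
((37 + u(1))/(B(G(-5)) - 45) - 110)² = ((37 + (1 + 1))/((½)*(3 - 5)/(-5) - 45) - 110)² = ((37 + 2)/((½)*(-⅕)*(-2) - 45) - 110)² = (39/(⅕ - 45) - 110)² = (39/(-224/5) - 110)² = (39*(-5/224) - 110)² = (-195/224 - 110)² = (-24835/224)² = 616777225/50176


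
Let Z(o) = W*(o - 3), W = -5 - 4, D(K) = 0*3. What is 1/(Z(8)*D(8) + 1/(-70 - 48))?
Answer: -118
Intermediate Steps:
D(K) = 0
W = -9
Z(o) = 27 - 9*o (Z(o) = -9*(o - 3) = -9*(-3 + o) = 27 - 9*o)
1/(Z(8)*D(8) + 1/(-70 - 48)) = 1/((27 - 9*8)*0 + 1/(-70 - 48)) = 1/((27 - 72)*0 + 1/(-118)) = 1/(-45*0 - 1/118) = 1/(0 - 1/118) = 1/(-1/118) = -118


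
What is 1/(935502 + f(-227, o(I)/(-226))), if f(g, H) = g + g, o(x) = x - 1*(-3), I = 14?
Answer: 1/935048 ≈ 1.0695e-6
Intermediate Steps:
o(x) = 3 + x (o(x) = x + 3 = 3 + x)
f(g, H) = 2*g
1/(935502 + f(-227, o(I)/(-226))) = 1/(935502 + 2*(-227)) = 1/(935502 - 454) = 1/935048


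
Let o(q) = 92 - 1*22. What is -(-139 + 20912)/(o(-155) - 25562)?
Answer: 20773/25492 ≈ 0.81488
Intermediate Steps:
o(q) = 70 (o(q) = 92 - 22 = 70)
-(-139 + 20912)/(o(-155) - 25562) = -(-139 + 20912)/(70 - 25562) = -20773/(-25492) = -20773*(-1)/25492 = -1*(-20773/25492) = 20773/25492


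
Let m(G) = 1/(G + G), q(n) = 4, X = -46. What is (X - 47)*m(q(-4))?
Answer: -93/8 ≈ -11.625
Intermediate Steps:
m(G) = 1/(2*G)
(X - 47)*m(q(-4)) = (-46 - 47)*((1/2)/4) = -93/(2*4) = -93*1/8 = -93/8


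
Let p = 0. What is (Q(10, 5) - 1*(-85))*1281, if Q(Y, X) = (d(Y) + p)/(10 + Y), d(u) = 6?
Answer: 1092693/10 ≈ 1.0927e+5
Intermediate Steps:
Q(Y, X) = 6/(10 + Y) (Q(Y, X) = (6 + 0)/(10 + Y) = 6/(10 + Y))
(Q(10, 5) - 1*(-85))*1281 = (6/(10 + 10) - 1*(-85))*1281 = (6/20 + 85)*1281 = (6*(1/20) + 85)*1281 = (3/10 + 85)*1281 = (853/10)*1281 = 1092693/10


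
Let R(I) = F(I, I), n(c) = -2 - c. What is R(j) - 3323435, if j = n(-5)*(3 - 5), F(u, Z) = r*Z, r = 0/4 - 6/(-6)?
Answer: -3323441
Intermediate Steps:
r = 1 (r = 0*(¼) - 6*(-⅙) = 0 + 1 = 1)
F(u, Z) = Z (F(u, Z) = 1*Z = Z)
j = -6 (j = (-2 - 1*(-5))*(3 - 5) = (-2 + 5)*(-2) = 3*(-2) = -6)
R(I) = I
R(j) - 3323435 = -6 - 3323435 = -3323441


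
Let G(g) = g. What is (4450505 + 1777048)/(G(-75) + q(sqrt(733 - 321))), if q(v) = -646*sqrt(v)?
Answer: -6227553/(75 + 646*sqrt(2)*103**(1/4)) ≈ -2086.0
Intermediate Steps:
(4450505 + 1777048)/(G(-75) + q(sqrt(733 - 321))) = (4450505 + 1777048)/(-75 - 646*(733 - 321)**(1/4)) = 6227553/(-75 - 646*sqrt(2)*103**(1/4))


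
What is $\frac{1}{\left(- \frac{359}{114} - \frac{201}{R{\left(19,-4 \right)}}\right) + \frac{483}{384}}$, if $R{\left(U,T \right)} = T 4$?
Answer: $\frac{7296}{77857} \approx 0.09371$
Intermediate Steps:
$R{\left(U,T \right)} = 4 T$
$\frac{1}{\left(- \frac{359}{114} - \frac{201}{R{\left(19,-4 \right)}}\right) + \frac{483}{384}} = \frac{1}{\left(- \frac{359}{114} - \frac{201}{4 \left(-4\right)}\right) + \frac{483}{384}} = \frac{1}{\left(\left(-359\right) \frac{1}{114} - \frac{201}{-16}\right) + 483 \cdot \frac{1}{384}} = \frac{1}{\left(- \frac{359}{114} - - \frac{201}{16}\right) + \frac{161}{128}} = \frac{1}{\left(- \frac{359}{114} + \frac{201}{16}\right) + \frac{161}{128}} = \frac{1}{\frac{8585}{912} + \frac{161}{128}} = \frac{1}{\frac{77857}{7296}} = \frac{7296}{77857}$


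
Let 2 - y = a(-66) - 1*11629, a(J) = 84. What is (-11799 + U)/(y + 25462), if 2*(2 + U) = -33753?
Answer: -57355/74018 ≈ -0.77488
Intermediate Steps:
U = -33757/2 (U = -2 + (1/2)*(-33753) = -2 - 33753/2 = -33757/2 ≈ -16879.)
y = 11547 (y = 2 - (84 - 1*11629) = 2 - (84 - 11629) = 2 - 1*(-11545) = 2 + 11545 = 11547)
(-11799 + U)/(y + 25462) = (-11799 - 33757/2)/(11547 + 25462) = -57355/2/37009 = -57355/2*1/37009 = -57355/74018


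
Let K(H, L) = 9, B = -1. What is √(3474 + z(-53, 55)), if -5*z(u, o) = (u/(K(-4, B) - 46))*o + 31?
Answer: 2*√29536545/185 ≈ 58.754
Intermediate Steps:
z(u, o) = -31/5 + o*u/185 (z(u, o) = -((u/(9 - 46))*o + 31)/5 = -((u/(-37))*o + 31)/5 = -((-u/37)*o + 31)/5 = -(-o*u/37 + 31)/5 = -(31 - o*u/37)/5 = -31/5 + o*u/185)
√(3474 + z(-53, 55)) = √(3474 + (-31/5 + (1/185)*55*(-53))) = √(3474 + (-31/5 - 583/37)) = √(3474 - 4062/185) = √(638628/185) = 2*√29536545/185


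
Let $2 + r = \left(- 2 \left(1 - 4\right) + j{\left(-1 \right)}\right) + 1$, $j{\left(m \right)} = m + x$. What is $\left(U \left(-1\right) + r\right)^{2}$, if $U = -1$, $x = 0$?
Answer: $25$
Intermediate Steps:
$j{\left(m \right)} = m$ ($j{\left(m \right)} = m + 0 = m$)
$r = 4$ ($r = -2 + \left(\left(- 2 \left(1 - 4\right) - 1\right) + 1\right) = -2 + \left(\left(\left(-2\right) \left(-3\right) - 1\right) + 1\right) = -2 + \left(\left(6 - 1\right) + 1\right) = -2 + \left(5 + 1\right) = -2 + 6 = 4$)
$\left(U \left(-1\right) + r\right)^{2} = \left(\left(-1\right) \left(-1\right) + 4\right)^{2} = \left(1 + 4\right)^{2} = 5^{2} = 25$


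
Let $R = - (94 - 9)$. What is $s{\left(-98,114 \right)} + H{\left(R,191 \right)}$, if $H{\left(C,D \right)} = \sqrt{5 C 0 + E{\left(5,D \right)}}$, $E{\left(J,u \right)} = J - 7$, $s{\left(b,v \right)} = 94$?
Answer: $94 + i \sqrt{2} \approx 94.0 + 1.4142 i$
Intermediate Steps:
$R = -85$ ($R = - (94 - 9) = \left(-1\right) 85 = -85$)
$E{\left(J,u \right)} = -7 + J$
$H{\left(C,D \right)} = i \sqrt{2}$ ($H{\left(C,D \right)} = \sqrt{5 C 0 + \left(-7 + 5\right)} = \sqrt{0 - 2} = \sqrt{-2} = i \sqrt{2}$)
$s{\left(-98,114 \right)} + H{\left(R,191 \right)} = 94 + i \sqrt{2}$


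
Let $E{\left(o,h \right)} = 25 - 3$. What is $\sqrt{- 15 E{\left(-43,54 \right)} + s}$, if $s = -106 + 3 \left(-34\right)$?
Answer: $i \sqrt{538} \approx 23.195 i$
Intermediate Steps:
$E{\left(o,h \right)} = 22$
$s = -208$ ($s = -106 - 102 = -208$)
$\sqrt{- 15 E{\left(-43,54 \right)} + s} = \sqrt{\left(-15\right) 22 - 208} = \sqrt{-330 - 208} = \sqrt{-538} = i \sqrt{538}$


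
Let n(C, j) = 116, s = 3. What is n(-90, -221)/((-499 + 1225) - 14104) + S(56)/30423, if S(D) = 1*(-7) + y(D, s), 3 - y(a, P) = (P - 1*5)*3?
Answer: -1751156/203499447 ≈ -0.0086052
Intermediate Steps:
y(a, P) = 18 - 3*P (y(a, P) = 3 - (P - 1*5)*3 = 3 - (P - 5)*3 = 3 - (-5 + P)*3 = 3 - (-15 + 3*P) = 3 + (15 - 3*P) = 18 - 3*P)
S(D) = 2 (S(D) = 1*(-7) + (18 - 3*3) = -7 + (18 - 9) = -7 + 9 = 2)
n(-90, -221)/((-499 + 1225) - 14104) + S(56)/30423 = 116/((-499 + 1225) - 14104) + 2/30423 = 116/(726 - 14104) + 2*(1/30423) = 116/(-13378) + 2/30423 = 116*(-1/13378) + 2/30423 = -58/6689 + 2/30423 = -1751156/203499447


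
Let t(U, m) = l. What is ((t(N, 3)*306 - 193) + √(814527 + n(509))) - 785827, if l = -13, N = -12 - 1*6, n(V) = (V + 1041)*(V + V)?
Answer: -789998 + √2392427 ≈ -7.8845e+5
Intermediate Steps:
n(V) = 2*V*(1041 + V) (n(V) = (1041 + V)*(2*V) = 2*V*(1041 + V))
N = -18 (N = -12 - 6 = -18)
t(U, m) = -13
((t(N, 3)*306 - 193) + √(814527 + n(509))) - 785827 = ((-13*306 - 193) + √(814527 + 2*509*(1041 + 509))) - 785827 = ((-3978 - 193) + √(814527 + 2*509*1550)) - 785827 = (-4171 + √(814527 + 1577900)) - 785827 = (-4171 + √2392427) - 785827 = -789998 + √2392427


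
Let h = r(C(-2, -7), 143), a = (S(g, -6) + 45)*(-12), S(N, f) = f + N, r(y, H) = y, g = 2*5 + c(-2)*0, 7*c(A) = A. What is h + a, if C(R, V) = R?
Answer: -590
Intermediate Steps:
c(A) = A/7
g = 10 (g = 2*5 + ((1/7)*(-2))*0 = 10 - 2/7*0 = 10 + 0 = 10)
S(N, f) = N + f
a = -588 (a = ((10 - 6) + 45)*(-12) = (4 + 45)*(-12) = 49*(-12) = -588)
h = -2
h + a = -2 - 588 = -590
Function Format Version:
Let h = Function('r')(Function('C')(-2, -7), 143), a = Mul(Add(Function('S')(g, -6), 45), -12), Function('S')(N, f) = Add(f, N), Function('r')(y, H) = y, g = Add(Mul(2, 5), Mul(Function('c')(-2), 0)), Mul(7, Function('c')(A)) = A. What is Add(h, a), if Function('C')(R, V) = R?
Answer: -590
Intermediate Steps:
Function('c')(A) = Mul(Rational(1, 7), A)
g = 10 (g = Add(Mul(2, 5), Mul(Mul(Rational(1, 7), -2), 0)) = Add(10, Mul(Rational(-2, 7), 0)) = Add(10, 0) = 10)
Function('S')(N, f) = Add(N, f)
a = -588 (a = Mul(Add(Add(10, -6), 45), -12) = Mul(Add(4, 45), -12) = Mul(49, -12) = -588)
h = -2
Add(h, a) = Add(-2, -588) = -590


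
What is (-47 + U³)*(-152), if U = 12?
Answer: -255512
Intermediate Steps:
(-47 + U³)*(-152) = (-47 + 12³)*(-152) = (-47 + 1728)*(-152) = 1681*(-152) = -255512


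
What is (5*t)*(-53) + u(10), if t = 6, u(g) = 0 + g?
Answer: -1580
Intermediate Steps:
u(g) = g
(5*t)*(-53) + u(10) = (5*6)*(-53) + 10 = 30*(-53) + 10 = -1590 + 10 = -1580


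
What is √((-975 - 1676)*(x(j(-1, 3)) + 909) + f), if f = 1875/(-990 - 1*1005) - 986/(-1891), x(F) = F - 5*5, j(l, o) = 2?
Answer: I*√148569570075134285/251503 ≈ 1532.6*I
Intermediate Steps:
x(F) = -25 + F (x(F) = F - 25 = -25 + F)
f = -105237/251503 (f = 1875/(-990 - 1005) - 986*(-1/1891) = 1875/(-1995) + 986/1891 = 1875*(-1/1995) + 986/1891 = -125/133 + 986/1891 = -105237/251503 ≈ -0.41843)
√((-975 - 1676)*(x(j(-1, 3)) + 909) + f) = √((-975 - 1676)*((-25 + 2) + 909) - 105237/251503) = √(-2651*(-23 + 909) - 105237/251503) = √(-2651*886 - 105237/251503) = √(-2348786 - 105237/251503) = √(-590726830595/251503) = I*√148569570075134285/251503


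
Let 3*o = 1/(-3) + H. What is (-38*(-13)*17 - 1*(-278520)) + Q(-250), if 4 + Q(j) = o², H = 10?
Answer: 23240875/81 ≈ 2.8692e+5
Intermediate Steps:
o = 29/9 (o = (1/(-3) + 10)/3 = (-⅓ + 10)/3 = (⅓)*(29/3) = 29/9 ≈ 3.2222)
Q(j) = 517/81 (Q(j) = -4 + (29/9)² = -4 + 841/81 = 517/81)
(-38*(-13)*17 - 1*(-278520)) + Q(-250) = (-38*(-13)*17 - 1*(-278520)) + 517/81 = (494*17 + 278520) + 517/81 = (8398 + 278520) + 517/81 = 286918 + 517/81 = 23240875/81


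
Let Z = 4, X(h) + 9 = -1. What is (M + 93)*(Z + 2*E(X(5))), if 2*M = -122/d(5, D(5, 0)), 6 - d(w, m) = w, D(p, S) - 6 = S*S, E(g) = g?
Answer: -512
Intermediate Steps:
X(h) = -10 (X(h) = -9 - 1 = -10)
D(p, S) = 6 + S² (D(p, S) = 6 + S*S = 6 + S²)
d(w, m) = 6 - w
M = -61 (M = (-122/(6 - 1*5))/2 = (-122/(6 - 5))/2 = (-122/1)/2 = (-122*1)/2 = (½)*(-122) = -61)
(M + 93)*(Z + 2*E(X(5))) = (-61 + 93)*(4 + 2*(-10)) = 32*(4 - 20) = 32*(-16) = -512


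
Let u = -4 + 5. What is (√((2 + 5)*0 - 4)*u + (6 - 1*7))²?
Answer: (1 - 2*I)² ≈ -3.0 - 4.0*I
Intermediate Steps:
u = 1
(√((2 + 5)*0 - 4)*u + (6 - 1*7))² = (√((2 + 5)*0 - 4)*1 + (6 - 1*7))² = (√(7*0 - 4)*1 + (6 - 7))² = (√(0 - 4)*1 - 1)² = (√(-4)*1 - 1)² = ((2*I)*1 - 1)² = (2*I - 1)² = (-1 + 2*I)²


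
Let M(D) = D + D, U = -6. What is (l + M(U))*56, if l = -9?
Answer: -1176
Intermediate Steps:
M(D) = 2*D
(l + M(U))*56 = (-9 + 2*(-6))*56 = (-9 - 12)*56 = -21*56 = -1176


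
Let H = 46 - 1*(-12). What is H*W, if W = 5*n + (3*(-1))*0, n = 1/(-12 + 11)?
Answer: -290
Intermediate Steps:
n = -1 (n = 1/(-1) = -1)
W = -5 (W = 5*(-1) + (3*(-1))*0 = -5 - 3*0 = -5 + 0 = -5)
H = 58 (H = 46 + 12 = 58)
H*W = 58*(-5) = -290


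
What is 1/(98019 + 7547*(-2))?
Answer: 1/82925 ≈ 1.2059e-5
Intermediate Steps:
1/(98019 + 7547*(-2)) = 1/(98019 - 15094) = 1/82925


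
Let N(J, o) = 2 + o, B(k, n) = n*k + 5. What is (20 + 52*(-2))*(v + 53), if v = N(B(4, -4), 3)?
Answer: -4872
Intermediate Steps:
B(k, n) = 5 + k*n (B(k, n) = k*n + 5 = 5 + k*n)
v = 5 (v = 2 + 3 = 5)
(20 + 52*(-2))*(v + 53) = (20 + 52*(-2))*(5 + 53) = (20 - 104)*58 = -84*58 = -4872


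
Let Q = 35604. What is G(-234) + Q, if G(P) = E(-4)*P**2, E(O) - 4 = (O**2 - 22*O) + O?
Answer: 5730228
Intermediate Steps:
E(O) = 4 + O**2 - 21*O (E(O) = 4 + ((O**2 - 22*O) + O) = 4 + (O**2 - 21*O) = 4 + O**2 - 21*O)
G(P) = 104*P**2 (G(P) = (4 + (-4)**2 - 21*(-4))*P**2 = (4 + 16 + 84)*P**2 = 104*P**2)
G(-234) + Q = 104*(-234)**2 + 35604 = 104*54756 + 35604 = 5694624 + 35604 = 5730228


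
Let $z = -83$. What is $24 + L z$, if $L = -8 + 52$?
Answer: $-3628$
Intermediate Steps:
$L = 44$
$24 + L z = 24 + 44 \left(-83\right) = 24 - 3652 = -3628$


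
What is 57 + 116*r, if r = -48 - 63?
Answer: -12819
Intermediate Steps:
r = -111
57 + 116*r = 57 + 116*(-111) = 57 - 12876 = -12819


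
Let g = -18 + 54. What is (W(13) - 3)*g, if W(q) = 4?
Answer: 36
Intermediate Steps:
g = 36
(W(13) - 3)*g = (4 - 3)*36 = 1*36 = 36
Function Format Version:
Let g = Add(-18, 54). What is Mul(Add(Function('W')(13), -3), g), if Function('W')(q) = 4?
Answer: 36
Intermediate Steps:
g = 36
Mul(Add(Function('W')(13), -3), g) = Mul(Add(4, -3), 36) = Mul(1, 36) = 36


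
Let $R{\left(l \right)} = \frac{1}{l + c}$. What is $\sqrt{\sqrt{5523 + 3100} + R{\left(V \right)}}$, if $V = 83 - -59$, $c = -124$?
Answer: $\frac{\sqrt{2 + 36 \sqrt{8623}}}{6} \approx 9.6393$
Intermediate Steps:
$V = 142$ ($V = 83 + 59 = 142$)
$R{\left(l \right)} = \frac{1}{-124 + l}$ ($R{\left(l \right)} = \frac{1}{l - 124} = \frac{1}{-124 + l}$)
$\sqrt{\sqrt{5523 + 3100} + R{\left(V \right)}} = \sqrt{\sqrt{5523 + 3100} + \frac{1}{-124 + 142}} = \sqrt{\sqrt{8623} + \frac{1}{18}} = \sqrt{\frac{1}{18} + \sqrt{8623}}$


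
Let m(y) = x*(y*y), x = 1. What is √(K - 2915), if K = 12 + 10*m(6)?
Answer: I*√2543 ≈ 50.428*I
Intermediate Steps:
m(y) = y² (m(y) = 1*(y*y) = 1*y² = y²)
K = 372 (K = 12 + 10*6² = 12 + 10*36 = 12 + 360 = 372)
√(K - 2915) = √(372 - 2915) = √(-2543) = I*√2543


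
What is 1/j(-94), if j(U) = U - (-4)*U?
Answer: -1/470 ≈ -0.0021277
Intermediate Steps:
j(U) = 5*U (j(U) = U + 4*U = 5*U)
1/j(-94) = 1/(5*(-94)) = 1/(-470) = -1/470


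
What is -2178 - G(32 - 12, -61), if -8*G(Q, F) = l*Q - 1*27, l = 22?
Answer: -17011/8 ≈ -2126.4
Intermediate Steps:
G(Q, F) = 27/8 - 11*Q/4 (G(Q, F) = -(22*Q - 1*27)/8 = -(22*Q - 27)/8 = -(-27 + 22*Q)/8 = 27/8 - 11*Q/4)
-2178 - G(32 - 12, -61) = -2178 - (27/8 - 11*(32 - 12)/4) = -2178 - (27/8 - 11/4*20) = -2178 - (27/8 - 55) = -2178 - 1*(-413/8) = -2178 + 413/8 = -17011/8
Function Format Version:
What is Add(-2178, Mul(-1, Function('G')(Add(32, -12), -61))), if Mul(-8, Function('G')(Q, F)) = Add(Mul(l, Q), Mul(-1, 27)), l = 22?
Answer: Rational(-17011, 8) ≈ -2126.4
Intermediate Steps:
Function('G')(Q, F) = Add(Rational(27, 8), Mul(Rational(-11, 4), Q)) (Function('G')(Q, F) = Mul(Rational(-1, 8), Add(Mul(22, Q), Mul(-1, 27))) = Mul(Rational(-1, 8), Add(Mul(22, Q), -27)) = Mul(Rational(-1, 8), Add(-27, Mul(22, Q))) = Add(Rational(27, 8), Mul(Rational(-11, 4), Q)))
Add(-2178, Mul(-1, Function('G')(Add(32, -12), -61))) = Add(-2178, Mul(-1, Add(Rational(27, 8), Mul(Rational(-11, 4), Add(32, -12))))) = Add(-2178, Mul(-1, Add(Rational(27, 8), Mul(Rational(-11, 4), 20)))) = Add(-2178, Mul(-1, Add(Rational(27, 8), -55))) = Add(-2178, Mul(-1, Rational(-413, 8))) = Add(-2178, Rational(413, 8)) = Rational(-17011, 8)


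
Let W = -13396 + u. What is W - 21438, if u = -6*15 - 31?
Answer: -34955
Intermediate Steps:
u = -121 (u = -90 - 31 = -121)
W = -13517 (W = -13396 - 121 = -13517)
W - 21438 = -13517 - 21438 = -34955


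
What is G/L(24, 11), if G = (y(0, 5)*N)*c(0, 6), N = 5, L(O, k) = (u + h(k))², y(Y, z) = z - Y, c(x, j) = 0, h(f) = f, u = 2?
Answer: 0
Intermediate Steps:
L(O, k) = (2 + k)²
G = 0 (G = ((5 - 1*0)*5)*0 = ((5 + 0)*5)*0 = (5*5)*0 = 25*0 = 0)
G/L(24, 11) = 0/((2 + 11)²) = 0/(13²) = 0/169 = 0*(1/169) = 0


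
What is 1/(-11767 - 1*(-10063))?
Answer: -1/1704 ≈ -0.00058685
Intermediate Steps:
1/(-11767 - 1*(-10063)) = 1/(-11767 + 10063) = 1/(-1704) = -1/1704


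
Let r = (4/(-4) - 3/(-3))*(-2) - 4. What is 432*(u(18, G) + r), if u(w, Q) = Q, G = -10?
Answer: -6048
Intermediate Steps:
r = -4 (r = (4*(-¼) - 3*(-⅓))*(-2) - 4 = (-1 + 1)*(-2) - 4 = 0*(-2) - 4 = 0 - 4 = -4)
432*(u(18, G) + r) = 432*(-10 - 4) = 432*(-14) = -6048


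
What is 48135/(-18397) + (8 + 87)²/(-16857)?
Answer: -977444620/310118229 ≈ -3.1518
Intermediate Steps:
48135/(-18397) + (8 + 87)²/(-16857) = 48135*(-1/18397) + 95²*(-1/16857) = -48135/18397 + 9025*(-1/16857) = -48135/18397 - 9025/16857 = -977444620/310118229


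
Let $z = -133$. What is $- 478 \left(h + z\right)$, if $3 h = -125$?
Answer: $\frac{250472}{3} \approx 83491.0$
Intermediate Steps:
$h = - \frac{125}{3}$ ($h = \frac{1}{3} \left(-125\right) = - \frac{125}{3} \approx -41.667$)
$- 478 \left(h + z\right) = - 478 \left(- \frac{125}{3} - 133\right) = \left(-478\right) \left(- \frac{524}{3}\right) = \frac{250472}{3}$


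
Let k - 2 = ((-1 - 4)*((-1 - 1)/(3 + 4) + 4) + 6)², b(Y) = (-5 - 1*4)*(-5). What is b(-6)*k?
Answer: 352890/49 ≈ 7201.8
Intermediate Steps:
b(Y) = 45 (b(Y) = (-5 - 4)*(-5) = -9*(-5) = 45)
k = 7842/49 (k = 2 + ((-1 - 4)*((-1 - 1)/(3 + 4) + 4) + 6)² = 2 + (-5*(-2/7 + 4) + 6)² = 2 + (-5*26/7 + 6)² = 2 + (-130/7 + 6)² = 2 + (-88/7)² = 2 + 7744/49 = 7842/49 ≈ 160.04)
b(-6)*k = 45*(7842/49) = 352890/49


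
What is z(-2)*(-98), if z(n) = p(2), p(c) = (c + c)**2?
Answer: -1568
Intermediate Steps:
p(c) = 4*c**2 (p(c) = (2*c)**2 = 4*c**2)
z(n) = 16 (z(n) = 4*2**2 = 4*4 = 16)
z(-2)*(-98) = 16*(-98) = -1568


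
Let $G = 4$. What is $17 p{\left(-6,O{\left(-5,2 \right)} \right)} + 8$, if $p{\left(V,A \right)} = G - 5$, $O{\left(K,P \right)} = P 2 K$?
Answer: $-9$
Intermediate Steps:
$O{\left(K,P \right)} = 2 K P$ ($O{\left(K,P \right)} = 2 P K = 2 K P$)
$p{\left(V,A \right)} = -1$ ($p{\left(V,A \right)} = 4 - 5 = -1$)
$17 p{\left(-6,O{\left(-5,2 \right)} \right)} + 8 = 17 \left(-1\right) + 8 = -17 + 8 = -9$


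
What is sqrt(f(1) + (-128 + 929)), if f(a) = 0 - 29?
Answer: 2*sqrt(193) ≈ 27.785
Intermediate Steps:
f(a) = -29
sqrt(f(1) + (-128 + 929)) = sqrt(-29 + (-128 + 929)) = sqrt(-29 + 801) = sqrt(772) = 2*sqrt(193)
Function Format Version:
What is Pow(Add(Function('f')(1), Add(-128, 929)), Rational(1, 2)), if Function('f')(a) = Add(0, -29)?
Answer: Mul(2, Pow(193, Rational(1, 2))) ≈ 27.785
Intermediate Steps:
Function('f')(a) = -29
Pow(Add(Function('f')(1), Add(-128, 929)), Rational(1, 2)) = Pow(Add(-29, Add(-128, 929)), Rational(1, 2)) = Pow(Add(-29, 801), Rational(1, 2)) = Pow(772, Rational(1, 2)) = Mul(2, Pow(193, Rational(1, 2)))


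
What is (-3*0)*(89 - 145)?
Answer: 0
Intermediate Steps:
(-3*0)*(89 - 145) = 0*(-56) = 0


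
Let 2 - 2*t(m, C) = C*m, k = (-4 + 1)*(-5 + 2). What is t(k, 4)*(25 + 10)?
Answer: -595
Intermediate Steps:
k = 9 (k = -3*(-3) = 9)
t(m, C) = 1 - C*m/2
t(k, 4)*(25 + 10) = (1 - 1/2*4*9)*(25 + 10) = (1 - 18)*35 = -17*35 = -595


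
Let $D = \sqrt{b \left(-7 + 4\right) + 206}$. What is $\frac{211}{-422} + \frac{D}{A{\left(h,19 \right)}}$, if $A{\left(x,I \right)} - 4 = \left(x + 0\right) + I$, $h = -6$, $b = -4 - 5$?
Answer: $- \frac{1}{2} + \frac{\sqrt{233}}{17} \approx 0.3979$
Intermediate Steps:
$b = -9$ ($b = -4 - 5 = -9$)
$A{\left(x,I \right)} = 4 + I + x$ ($A{\left(x,I \right)} = 4 + \left(\left(x + 0\right) + I\right) = 4 + \left(x + I\right) = 4 + \left(I + x\right) = 4 + I + x$)
$D = \sqrt{233}$ ($D = \sqrt{- 9 \left(-7 + 4\right) + 206} = \sqrt{\left(-9\right) \left(-3\right) + 206} = \sqrt{27 + 206} = \sqrt{233} \approx 15.264$)
$\frac{211}{-422} + \frac{D}{A{\left(h,19 \right)}} = \frac{211}{-422} + \frac{\sqrt{233}}{4 + 19 - 6} = 211 \left(- \frac{1}{422}\right) + \frac{\sqrt{233}}{17} = - \frac{1}{2} + \sqrt{233} \cdot \frac{1}{17} = - \frac{1}{2} + \frac{\sqrt{233}}{17}$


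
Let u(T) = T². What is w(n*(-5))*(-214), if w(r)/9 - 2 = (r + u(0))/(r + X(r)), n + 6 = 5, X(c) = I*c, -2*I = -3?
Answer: -23112/5 ≈ -4622.4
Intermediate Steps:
I = 3/2 (I = -½*(-3) = 3/2 ≈ 1.5000)
X(c) = 3*c/2
n = -1 (n = -6 + 5 = -1)
w(r) = 108/5 (w(r) = 18 + 9*((r + 0²)/(r + 3*r/2)) = 18 + 9*((r + 0)/((5*r/2))) = 18 + 9*(r*(2/(5*r))) = 18 + 9*(⅖) = 18 + 18/5 = 108/5)
w(n*(-5))*(-214) = (108/5)*(-214) = -23112/5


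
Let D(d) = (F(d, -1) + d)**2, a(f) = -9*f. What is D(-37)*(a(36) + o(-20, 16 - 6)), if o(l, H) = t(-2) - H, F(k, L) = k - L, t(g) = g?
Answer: -1790544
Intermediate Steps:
o(l, H) = -2 - H
D(d) = (1 + 2*d)**2 (D(d) = ((d - 1*(-1)) + d)**2 = ((d + 1) + d)**2 = ((1 + d) + d)**2 = (1 + 2*d)**2)
D(-37)*(a(36) + o(-20, 16 - 6)) = (1 + 2*(-37))**2*(-9*36 + (-2 - (16 - 6))) = (1 - 74)**2*(-324 + (-2 - 1*10)) = (-73)**2*(-324 + (-2 - 10)) = 5329*(-324 - 12) = 5329*(-336) = -1790544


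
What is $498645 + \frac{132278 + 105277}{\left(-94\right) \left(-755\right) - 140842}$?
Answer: $\frac{34841085885}{69872} \approx 4.9864 \cdot 10^{5}$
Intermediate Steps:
$498645 + \frac{132278 + 105277}{\left(-94\right) \left(-755\right) - 140842} = 498645 + \frac{237555}{70970 - 140842} = 498645 + \frac{237555}{-69872} = 498645 + 237555 \left(- \frac{1}{69872}\right) = 498645 - \frac{237555}{69872} = \frac{34841085885}{69872}$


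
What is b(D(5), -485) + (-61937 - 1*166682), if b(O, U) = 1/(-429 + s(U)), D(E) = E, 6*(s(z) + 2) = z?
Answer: -702088955/3071 ≈ -2.2862e+5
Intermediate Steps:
s(z) = -2 + z/6
b(O, U) = 1/(-431 + U/6) (b(O, U) = 1/(-429 + (-2 + U/6)) = 1/(-431 + U/6))
b(D(5), -485) + (-61937 - 1*166682) = 6/(-2586 - 485) + (-61937 - 1*166682) = 6/(-3071) + (-61937 - 166682) = 6*(-1/3071) - 228619 = -6/3071 - 228619 = -702088955/3071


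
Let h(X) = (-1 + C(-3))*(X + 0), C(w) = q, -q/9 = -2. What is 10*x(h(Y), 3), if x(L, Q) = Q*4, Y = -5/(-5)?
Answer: 120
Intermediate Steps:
q = 18 (q = -9*(-2) = 18)
Y = 1 (Y = -5*(-⅕) = 1)
C(w) = 18
h(X) = 17*X (h(X) = (-1 + 18)*(X + 0) = 17*X)
x(L, Q) = 4*Q
10*x(h(Y), 3) = 10*(4*3) = 10*12 = 120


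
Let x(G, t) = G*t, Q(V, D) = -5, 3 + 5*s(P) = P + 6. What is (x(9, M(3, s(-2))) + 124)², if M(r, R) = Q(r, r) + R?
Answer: 163216/25 ≈ 6528.6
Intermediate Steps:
s(P) = ⅗ + P/5 (s(P) = -⅗ + (P + 6)/5 = -⅗ + (6 + P)/5 = -⅗ + (6/5 + P/5) = ⅗ + P/5)
M(r, R) = -5 + R
(x(9, M(3, s(-2))) + 124)² = (9*(-5 + (⅗ + (⅕)*(-2))) + 124)² = (9*(-5 + (⅗ - ⅖)) + 124)² = (9*(-5 + ⅕) + 124)² = (9*(-24/5) + 124)² = (-216/5 + 124)² = (404/5)² = 163216/25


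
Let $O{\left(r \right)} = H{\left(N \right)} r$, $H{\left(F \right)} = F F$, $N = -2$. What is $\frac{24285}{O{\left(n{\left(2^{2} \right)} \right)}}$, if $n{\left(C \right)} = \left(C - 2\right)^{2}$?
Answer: $\frac{24285}{16} \approx 1517.8$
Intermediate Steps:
$H{\left(F \right)} = F^{2}$
$n{\left(C \right)} = \left(-2 + C\right)^{2}$
$O{\left(r \right)} = 4 r$ ($O{\left(r \right)} = \left(-2\right)^{2} r = 4 r$)
$\frac{24285}{O{\left(n{\left(2^{2} \right)} \right)}} = \frac{24285}{4 \left(-2 + 2^{2}\right)^{2}} = \frac{24285}{4 \left(-2 + 4\right)^{2}} = \frac{24285}{4 \cdot 2^{2}} = \frac{24285}{4 \cdot 4} = \frac{24285}{16}$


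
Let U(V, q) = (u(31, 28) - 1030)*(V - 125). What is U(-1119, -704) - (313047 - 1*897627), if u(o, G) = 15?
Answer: 1847240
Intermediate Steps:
U(V, q) = 126875 - 1015*V (U(V, q) = (15 - 1030)*(V - 125) = -1015*(-125 + V) = 126875 - 1015*V)
U(-1119, -704) - (313047 - 1*897627) = (126875 - 1015*(-1119)) - (313047 - 1*897627) = (126875 + 1135785) - (313047 - 897627) = 1262660 - 1*(-584580) = 1262660 + 584580 = 1847240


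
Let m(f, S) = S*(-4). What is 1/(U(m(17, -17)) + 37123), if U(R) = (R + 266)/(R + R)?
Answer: 68/2524531 ≈ 2.6936e-5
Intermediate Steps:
m(f, S) = -4*S
U(R) = (266 + R)/(2*R) (U(R) = (266 + R)/((2*R)) = (266 + R)*(1/(2*R)) = (266 + R)/(2*R))
1/(U(m(17, -17)) + 37123) = 1/((266 - 4*(-17))/(2*((-4*(-17)))) + 37123) = 1/((½)*(266 + 68)/68 + 37123) = 1/((½)*(1/68)*334 + 37123) = 1/(167/68 + 37123) = 1/(2524531/68) = 68/2524531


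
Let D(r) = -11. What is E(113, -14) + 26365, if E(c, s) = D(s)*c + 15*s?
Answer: 24912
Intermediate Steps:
E(c, s) = -11*c + 15*s
E(113, -14) + 26365 = (-11*113 + 15*(-14)) + 26365 = (-1243 - 210) + 26365 = -1453 + 26365 = 24912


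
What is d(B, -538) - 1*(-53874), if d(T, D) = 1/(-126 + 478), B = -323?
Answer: 18963649/352 ≈ 53874.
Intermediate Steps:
d(T, D) = 1/352
d(B, -538) - 1*(-53874) = 1/352 - 1*(-53874) = 1/352 + 53874 = 18963649/352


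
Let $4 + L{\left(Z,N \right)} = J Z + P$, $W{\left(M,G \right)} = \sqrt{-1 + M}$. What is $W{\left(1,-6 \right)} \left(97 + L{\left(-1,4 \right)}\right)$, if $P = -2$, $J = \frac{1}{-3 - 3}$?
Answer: $0$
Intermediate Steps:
$J = - \frac{1}{6}$ ($J = \frac{1}{-6} = - \frac{1}{6} \approx -0.16667$)
$L{\left(Z,N \right)} = -6 - \frac{Z}{6}$ ($L{\left(Z,N \right)} = -4 - \left(2 + \frac{Z}{6}\right) = -6 - \frac{Z}{6}$)
$W{\left(1,-6 \right)} \left(97 + L{\left(-1,4 \right)}\right) = \sqrt{-1 + 1} \left(97 - \frac{35}{6}\right) = \sqrt{0} \left(97 + \left(-6 + \frac{1}{6}\right)\right) = 0 \left(97 - \frac{35}{6}\right) = 0 \cdot \frac{547}{6} = 0$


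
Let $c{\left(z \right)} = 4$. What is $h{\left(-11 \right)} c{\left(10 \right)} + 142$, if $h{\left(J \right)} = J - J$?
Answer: $142$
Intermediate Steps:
$h{\left(J \right)} = 0$
$h{\left(-11 \right)} c{\left(10 \right)} + 142 = 0 \cdot 4 + 142 = 0 + 142 = 142$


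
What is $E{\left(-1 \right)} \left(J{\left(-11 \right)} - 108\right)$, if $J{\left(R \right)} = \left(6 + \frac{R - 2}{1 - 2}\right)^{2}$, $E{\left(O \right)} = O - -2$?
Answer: $253$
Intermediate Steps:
$E{\left(O \right)} = 2 + O$ ($E{\left(O \right)} = O + 2 = 2 + O$)
$J{\left(R \right)} = \left(8 - R\right)^{2}$ ($J{\left(R \right)} = \left(6 + \frac{-2 + R}{-1}\right)^{2} = \left(6 + \left(-2 + R\right) \left(-1\right)\right)^{2} = \left(6 - \left(-2 + R\right)\right)^{2} = \left(8 - R\right)^{2}$)
$E{\left(-1 \right)} \left(J{\left(-11 \right)} - 108\right) = \left(2 - 1\right) \left(\left(-8 - 11\right)^{2} - 108\right) = 1 \left(\left(-19\right)^{2} - 108\right) = 1 \left(361 - 108\right) = 1 \cdot 253 = 253$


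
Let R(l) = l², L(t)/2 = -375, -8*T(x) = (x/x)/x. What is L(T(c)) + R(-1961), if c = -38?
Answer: 3844771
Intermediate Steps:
T(x) = -1/(8*x) (T(x) = -x/x/(8*x) = -1/(8*x))
L(t) = -750 (L(t) = 2*(-375) = -750)
L(T(c)) + R(-1961) = -750 + (-1961)² = -750 + 3845521 = 3844771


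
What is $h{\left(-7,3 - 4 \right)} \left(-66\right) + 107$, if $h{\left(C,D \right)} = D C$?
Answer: $-355$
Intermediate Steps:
$h{\left(C,D \right)} = C D$
$h{\left(-7,3 - 4 \right)} \left(-66\right) + 107 = - 7 \left(3 - 4\right) \left(-66\right) + 107 = \left(-7\right) \left(-1\right) \left(-66\right) + 107 = 7 \left(-66\right) + 107 = -462 + 107 = -355$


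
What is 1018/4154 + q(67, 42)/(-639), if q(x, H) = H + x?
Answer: 98858/1327203 ≈ 0.074486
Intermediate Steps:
1018/4154 + q(67, 42)/(-639) = 1018/4154 + (42 + 67)/(-639) = 1018*(1/4154) + 109*(-1/639) = 509/2077 - 109/639 = 98858/1327203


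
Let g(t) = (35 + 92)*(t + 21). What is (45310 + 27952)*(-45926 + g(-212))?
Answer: -5141746946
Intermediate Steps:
g(t) = 2667 + 127*t (g(t) = 127*(21 + t) = 2667 + 127*t)
(45310 + 27952)*(-45926 + g(-212)) = (45310 + 27952)*(-45926 + (2667 + 127*(-212))) = 73262*(-45926 + (2667 - 26924)) = 73262*(-45926 - 24257) = 73262*(-70183) = -5141746946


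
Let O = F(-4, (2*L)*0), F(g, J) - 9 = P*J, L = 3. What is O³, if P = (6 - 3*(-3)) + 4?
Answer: 729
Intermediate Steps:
P = 19 (P = (6 + 9) + 4 = 15 + 4 = 19)
F(g, J) = 9 + 19*J
O = 9 (O = 9 + 19*((2*3)*0) = 9 + 19*(6*0) = 9 + 19*0 = 9 + 0 = 9)
O³ = 9³ = 729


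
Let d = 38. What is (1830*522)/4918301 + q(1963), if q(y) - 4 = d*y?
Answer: 366896373258/4918301 ≈ 74598.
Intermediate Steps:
q(y) = 4 + 38*y
(1830*522)/4918301 + q(1963) = (1830*522)/4918301 + (4 + 38*1963) = 955260*(1/4918301) + (4 + 74594) = 955260/4918301 + 74598 = 366896373258/4918301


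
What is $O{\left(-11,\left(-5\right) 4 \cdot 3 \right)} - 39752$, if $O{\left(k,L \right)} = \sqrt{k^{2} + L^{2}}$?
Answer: $-39691$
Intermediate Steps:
$O{\left(k,L \right)} = \sqrt{L^{2} + k^{2}}$
$O{\left(-11,\left(-5\right) 4 \cdot 3 \right)} - 39752 = \sqrt{\left(\left(-5\right) 4 \cdot 3\right)^{2} + \left(-11\right)^{2}} - 39752 = \sqrt{\left(\left(-20\right) 3\right)^{2} + 121} - 39752 = \sqrt{\left(-60\right)^{2} + 121} - 39752 = \sqrt{3600 + 121} - 39752 = \sqrt{3721} - 39752 = 61 - 39752 = -39691$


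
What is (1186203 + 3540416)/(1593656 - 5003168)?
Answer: -4726619/3409512 ≈ -1.3863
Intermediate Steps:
(1186203 + 3540416)/(1593656 - 5003168) = 4726619/(-3409512) = 4726619*(-1/3409512) = -4726619/3409512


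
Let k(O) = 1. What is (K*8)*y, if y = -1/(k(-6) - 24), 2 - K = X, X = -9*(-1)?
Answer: -56/23 ≈ -2.4348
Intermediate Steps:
X = 9
K = -7 (K = 2 - 1*9 = 2 - 9 = -7)
y = 1/23 (y = -1/(1 - 24) = -1/(-23) = -1*(-1/23) = 1/23 ≈ 0.043478)
(K*8)*y = -7*8*(1/23) = -56*1/23 = -56/23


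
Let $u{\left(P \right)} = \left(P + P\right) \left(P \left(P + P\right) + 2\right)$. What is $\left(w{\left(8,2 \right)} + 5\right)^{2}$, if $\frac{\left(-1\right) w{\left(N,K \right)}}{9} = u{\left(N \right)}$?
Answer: $350251225$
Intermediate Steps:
$u{\left(P \right)} = 2 P \left(2 + 2 P^{2}\right)$ ($u{\left(P \right)} = 2 P \left(P 2 P + 2\right) = 2 P \left(2 P^{2} + 2\right) = 2 P \left(2 + 2 P^{2}\right)$)
$w{\left(N,K \right)} = - 36 N \left(1 + N^{2}\right)$ ($w{\left(N,K \right)} = - 9 \cdot 4 N \left(1 + N^{2}\right) = - 36 N \left(1 + N^{2}\right)$)
$\left(w{\left(8,2 \right)} + 5\right)^{2} = \left(\left(-36\right) 8 \left(1 + 8^{2}\right) + 5\right)^{2} = \left(\left(-36\right) 8 \left(1 + 64\right) + 5\right)^{2} = \left(\left(-36\right) 8 \cdot 65 + 5\right)^{2} = \left(-18720 + 5\right)^{2} = \left(-18715\right)^{2} = 350251225$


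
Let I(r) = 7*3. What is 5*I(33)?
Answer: 105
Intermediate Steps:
I(r) = 21
5*I(33) = 5*21 = 105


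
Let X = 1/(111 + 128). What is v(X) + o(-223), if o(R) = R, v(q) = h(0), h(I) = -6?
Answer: -229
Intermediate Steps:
X = 1/239 ≈ 0.0041841
v(q) = -6
v(X) + o(-223) = -6 - 223 = -229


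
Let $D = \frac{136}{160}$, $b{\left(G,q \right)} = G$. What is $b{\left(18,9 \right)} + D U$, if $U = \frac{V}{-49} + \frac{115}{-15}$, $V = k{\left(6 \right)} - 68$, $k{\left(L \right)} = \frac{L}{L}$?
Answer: $\frac{18589}{1470} \approx 12.646$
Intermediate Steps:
$k{\left(L \right)} = 1$
$V = -67$ ($V = 1 - 68 = -67$)
$D = \frac{17}{20}$ ($D = 136 \cdot \frac{1}{160} = \frac{17}{20} \approx 0.85$)
$U = - \frac{926}{147}$ ($U = - \frac{67}{-49} + \frac{115}{-15} = \left(-67\right) \left(- \frac{1}{49}\right) + 115 \left(- \frac{1}{15}\right) = \frac{67}{49} - \frac{23}{3} = - \frac{926}{147} \approx -6.2993$)
$b{\left(18,9 \right)} + D U = 18 + \frac{17}{20} \left(- \frac{926}{147}\right) = 18 - \frac{7871}{1470} = \frac{18589}{1470}$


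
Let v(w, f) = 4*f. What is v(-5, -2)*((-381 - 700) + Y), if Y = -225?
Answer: 10448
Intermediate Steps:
v(-5, -2)*((-381 - 700) + Y) = (4*(-2))*((-381 - 700) - 225) = -8*(-1081 - 225) = -8*(-1306) = 10448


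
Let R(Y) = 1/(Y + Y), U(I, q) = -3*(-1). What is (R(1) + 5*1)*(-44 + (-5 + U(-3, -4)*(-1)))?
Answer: -286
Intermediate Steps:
U(I, q) = 3
R(Y) = 1/(2*Y)
(R(1) + 5*1)*(-44 + (-5 + U(-3, -4)*(-1))) = ((1/2)/1 + 5*1)*(-44 + (-5 + 3*(-1))) = ((1/2)*1 + 5)*(-44 + (-5 - 3)) = (1/2 + 5)*(-44 - 8) = (11/2)*(-52) = -286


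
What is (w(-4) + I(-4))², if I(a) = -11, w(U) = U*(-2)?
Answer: 9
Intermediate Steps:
w(U) = -2*U
(w(-4) + I(-4))² = (-2*(-4) - 11)² = (8 - 11)² = (-3)² = 9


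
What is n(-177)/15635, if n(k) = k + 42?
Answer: -27/3127 ≈ -0.0086345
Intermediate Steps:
n(k) = 42 + k
n(-177)/15635 = (42 - 177)/15635 = -135*1/15635 = -27/3127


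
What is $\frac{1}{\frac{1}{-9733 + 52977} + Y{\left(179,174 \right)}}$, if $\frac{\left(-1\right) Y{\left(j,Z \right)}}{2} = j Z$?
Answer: $- \frac{43244}{2693755247} \approx -1.6053 \cdot 10^{-5}$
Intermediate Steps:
$Y{\left(j,Z \right)} = - 2 Z j$ ($Y{\left(j,Z \right)} = - 2 j Z = - 2 Z j$)
$\frac{1}{\frac{1}{-9733 + 52977} + Y{\left(179,174 \right)}} = \frac{1}{\frac{1}{-9733 + 52977} - 348 \cdot 179} = \frac{1}{\frac{1}{43244} - 62292} = \frac{1}{- \frac{2693755247}{43244}} = - \frac{43244}{2693755247}$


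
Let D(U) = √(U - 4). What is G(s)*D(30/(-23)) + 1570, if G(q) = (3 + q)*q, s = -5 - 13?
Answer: 1570 + 270*I*√2806/23 ≈ 1570.0 + 621.84*I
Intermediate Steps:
D(U) = √(-4 + U)
s = -18
G(q) = q*(3 + q)
G(s)*D(30/(-23)) + 1570 = (-18*(3 - 18))*√(-4 + 30/(-23)) + 1570 = (-18*(-15))*√(-4 + 30*(-1/23)) + 1570 = 270*√(-4 - 30/23) + 1570 = 270*√(-122/23) + 1570 = 270*(I*√2806/23) + 1570 = 270*I*√2806/23 + 1570 = 1570 + 270*I*√2806/23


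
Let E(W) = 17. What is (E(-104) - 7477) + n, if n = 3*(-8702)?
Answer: -33566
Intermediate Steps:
n = -26106
(E(-104) - 7477) + n = (17 - 7477) - 26106 = -7460 - 26106 = -33566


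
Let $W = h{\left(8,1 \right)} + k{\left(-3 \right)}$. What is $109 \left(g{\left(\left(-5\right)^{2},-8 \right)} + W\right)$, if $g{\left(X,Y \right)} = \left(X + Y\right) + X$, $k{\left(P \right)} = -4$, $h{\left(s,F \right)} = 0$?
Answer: $4142$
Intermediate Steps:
$g{\left(X,Y \right)} = Y + 2 X$
$W = -4$ ($W = 0 - 4 = -4$)
$109 \left(g{\left(\left(-5\right)^{2},-8 \right)} + W\right) = 109 \left(\left(-8 + 2 \left(-5\right)^{2}\right) - 4\right) = 109 \left(\left(-8 + 2 \cdot 25\right) - 4\right) = 109 \left(\left(-8 + 50\right) - 4\right) = 109 \left(42 - 4\right) = 109 \cdot 38 = 4142$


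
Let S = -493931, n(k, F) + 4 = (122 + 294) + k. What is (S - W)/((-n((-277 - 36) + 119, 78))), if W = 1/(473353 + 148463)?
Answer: 307134198697/135555888 ≈ 2265.7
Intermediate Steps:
n(k, F) = 412 + k (n(k, F) = -4 + ((122 + 294) + k) = -4 + (416 + k) = 412 + k)
W = 1/621816 ≈ 1.6082e-6
(S - W)/((-n((-277 - 36) + 119, 78))) = (-493931 - 1*1/621816)/((-(412 + ((-277 - 36) + 119)))) = (-493931 - 1/621816)/((-(412 + (-313 + 119)))) = -307134198697*(-1/(412 - 194))/621816 = -307134198697/(621816*((-1*218))) = -307134198697/621816/(-218) = -307134198697/621816*(-1/218) = 307134198697/135555888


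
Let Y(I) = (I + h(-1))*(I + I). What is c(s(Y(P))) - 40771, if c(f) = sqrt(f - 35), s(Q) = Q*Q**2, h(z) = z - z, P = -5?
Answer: -40771 + 3*sqrt(13885) ≈ -40418.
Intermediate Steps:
h(z) = 0
Y(I) = 2*I**2 (Y(I) = (I + 0)*(I + I) = I*(2*I) = 2*I**2)
s(Q) = Q**3
c(f) = sqrt(-35 + f)
c(s(Y(P))) - 40771 = sqrt(-35 + (2*(-5)**2)**3) - 40771 = sqrt(-35 + (2*25)**3) - 40771 = sqrt(-35 + 50**3) - 40771 = sqrt(-35 + 125000) - 40771 = sqrt(124965) - 40771 = 3*sqrt(13885) - 40771 = -40771 + 3*sqrt(13885)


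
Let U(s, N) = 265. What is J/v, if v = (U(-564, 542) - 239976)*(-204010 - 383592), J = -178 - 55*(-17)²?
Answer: -16073/140854663022 ≈ -1.1411e-7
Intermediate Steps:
J = -16073 (J = -178 - 55*289 = -178 - 15895 = -16073)
v = 140854663022 (v = (265 - 239976)*(-204010 - 383592) = -239711*(-587602) = 140854663022)
J/v = -16073/140854663022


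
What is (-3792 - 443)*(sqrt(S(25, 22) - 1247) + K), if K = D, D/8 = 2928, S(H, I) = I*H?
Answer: -99200640 - 4235*I*sqrt(697) ≈ -9.9201e+7 - 1.1181e+5*I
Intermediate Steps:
S(H, I) = H*I
D = 23424 (D = 8*2928 = 23424)
K = 23424
(-3792 - 443)*(sqrt(S(25, 22) - 1247) + K) = (-3792 - 443)*(sqrt(25*22 - 1247) + 23424) = -4235*(sqrt(550 - 1247) + 23424) = -4235*(sqrt(-697) + 23424) = -4235*(I*sqrt(697) + 23424) = -4235*(23424 + I*sqrt(697)) = -99200640 - 4235*I*sqrt(697)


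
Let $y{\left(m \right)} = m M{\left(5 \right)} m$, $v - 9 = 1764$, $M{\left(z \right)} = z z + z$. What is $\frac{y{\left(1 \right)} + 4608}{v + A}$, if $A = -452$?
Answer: $\frac{4638}{1321} \approx 3.511$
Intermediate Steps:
$M{\left(z \right)} = z + z^{2}$ ($M{\left(z \right)} = z^{2} + z = z + z^{2}$)
$v = 1773$ ($v = 9 + 1764 = 1773$)
$y{\left(m \right)} = 30 m^{2}$ ($y{\left(m \right)} = m 5 \left(1 + 5\right) m = m 5 \cdot 6 m = m 30 m = 30 m m = 30 m^{2}$)
$\frac{y{\left(1 \right)} + 4608}{v + A} = \frac{30 \cdot 1^{2} + 4608}{1773 - 452} = \frac{30 \cdot 1 + 4608}{1321} = \left(30 + 4608\right) \frac{1}{1321} = 4638 \cdot \frac{1}{1321} = \frac{4638}{1321}$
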